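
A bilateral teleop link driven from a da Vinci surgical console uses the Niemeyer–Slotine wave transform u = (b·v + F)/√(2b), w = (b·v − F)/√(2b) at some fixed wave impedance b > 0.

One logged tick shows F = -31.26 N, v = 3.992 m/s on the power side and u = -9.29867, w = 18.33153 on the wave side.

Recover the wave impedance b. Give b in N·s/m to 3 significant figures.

b = 2.56 N·s/m

u + w = 9.03286;  u + w = √(2b)·v, so √(2b) = 9.03286/3.992 = 2.26274.
b = (√(2b))²/2 = 5.11999/2 = 2.56000.
(Check via u − w = 2F/√(2b): u − w = -27.63020, 2F/√(2b) = -27.63021.)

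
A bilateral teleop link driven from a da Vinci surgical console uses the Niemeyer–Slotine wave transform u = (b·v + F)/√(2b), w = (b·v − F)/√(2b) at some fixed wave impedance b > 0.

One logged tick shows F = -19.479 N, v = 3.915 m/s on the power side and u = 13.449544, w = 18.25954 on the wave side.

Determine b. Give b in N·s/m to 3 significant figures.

b = 32.8 N·s/m

u + w = 31.709084;  u + w = √(2b)·v, so √(2b) = 31.709084/3.915 = 8.099383.
b = (√(2b))²/2 = 65.600003/2 = 32.800002.
(Check via u − w = 2F/√(2b): u − w = -4.809996, 2F/√(2b) = -4.809996.)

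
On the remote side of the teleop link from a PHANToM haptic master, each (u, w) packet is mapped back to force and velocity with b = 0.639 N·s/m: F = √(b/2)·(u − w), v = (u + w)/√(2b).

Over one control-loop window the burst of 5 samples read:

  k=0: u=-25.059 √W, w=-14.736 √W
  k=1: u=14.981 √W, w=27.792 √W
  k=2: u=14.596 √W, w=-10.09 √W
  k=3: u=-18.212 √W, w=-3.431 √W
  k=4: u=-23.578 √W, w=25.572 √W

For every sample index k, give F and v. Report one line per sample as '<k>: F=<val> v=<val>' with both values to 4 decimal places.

0: F=-5.8350 v=-35.2017
1: F=-7.2413 v=37.8359
2: F=13.9536 v=3.9859
3: F=-8.3549 v=-19.1449
4: F=-27.7817 v=1.7638

k=0: u−w=-10.3230, u+w=-39.7950; √(b/2)=0.5652, √(2b)=1.1305; F=0.5652×(-10.323)=-5.8350, v=-39.7950/1.1305=-35.2017
k=1: u−w=-12.8110, u+w=42.7730; √(b/2)=0.5652, √(2b)=1.1305; F=0.5652×(-12.811)=-7.2413, v=42.7730/1.1305=37.8359
k=2: u−w=24.6860, u+w=4.5060; √(b/2)=0.5652, √(2b)=1.1305; F=0.5652×24.686=13.9536, v=4.5060/1.1305=3.9859
k=3: u−w=-14.7810, u+w=-21.6430; √(b/2)=0.5652, √(2b)=1.1305; F=0.5652×(-14.781)=-8.3549, v=-21.6430/1.1305=-19.1449
k=4: u−w=-49.1500, u+w=1.9940; √(b/2)=0.5652, √(2b)=1.1305; F=0.5652×(-49.15)=-27.7817, v=1.9940/1.1305=1.7638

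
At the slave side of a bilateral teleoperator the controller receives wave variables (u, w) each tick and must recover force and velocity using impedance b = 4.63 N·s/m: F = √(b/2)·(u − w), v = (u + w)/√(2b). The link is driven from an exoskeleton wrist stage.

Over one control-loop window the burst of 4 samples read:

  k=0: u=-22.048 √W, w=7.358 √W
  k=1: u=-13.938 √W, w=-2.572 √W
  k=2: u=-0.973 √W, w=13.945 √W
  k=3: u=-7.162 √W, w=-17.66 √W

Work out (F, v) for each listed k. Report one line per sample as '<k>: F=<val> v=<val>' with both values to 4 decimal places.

0: F=-44.7416 v=-4.8274
1: F=-17.2935 v=-5.4255
2: F=-22.6979 v=4.2629
3: F=15.9728 v=-8.1570

k=0: u−w=-29.4060, u+w=-14.6900; √(b/2)=1.5215, √(2b)=3.0430; F=1.5215×(-29.406)=-44.7416, v=-14.6900/3.0430=-4.8274
k=1: u−w=-11.3660, u+w=-16.5100; √(b/2)=1.5215, √(2b)=3.0430; F=1.5215×(-11.366)=-17.2935, v=-16.5100/3.0430=-5.4255
k=2: u−w=-14.9180, u+w=12.9720; √(b/2)=1.5215, √(2b)=3.0430; F=1.5215×(-14.918)=-22.6979, v=12.9720/3.0430=4.2629
k=3: u−w=10.4980, u+w=-24.8220; √(b/2)=1.5215, √(2b)=3.0430; F=1.5215×10.498=15.9728, v=-24.8220/3.0430=-8.1570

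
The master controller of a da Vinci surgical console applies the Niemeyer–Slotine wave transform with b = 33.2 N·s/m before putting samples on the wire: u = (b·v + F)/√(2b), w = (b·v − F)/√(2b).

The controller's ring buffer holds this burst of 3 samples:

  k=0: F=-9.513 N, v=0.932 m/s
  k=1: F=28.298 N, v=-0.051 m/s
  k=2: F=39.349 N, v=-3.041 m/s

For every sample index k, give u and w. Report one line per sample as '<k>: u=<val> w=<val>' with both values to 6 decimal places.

0: u=2.629820 w=4.964694
1: u=3.264946 w=-3.680525
2: u=-7.561060 w=-17.218892

k=0: b·v=33.2×0.932=30.942400; √(2b)=8.148620; u=(30.942400+(-9.513))/8.148620=2.629820, w=(30.942400−(-9.513))/8.148620=4.964694
k=1: b·v=33.2×(-0.051)=-1.693200; √(2b)=8.148620; u=(-1.693200+28.298)/8.148620=3.264946, w=(-1.693200−28.298)/8.148620=-3.680525
k=2: b·v=33.2×(-3.041)=-100.961200; √(2b)=8.148620; u=(-100.961200+39.349)/8.148620=-7.561060, w=(-100.961200−39.349)/8.148620=-17.218892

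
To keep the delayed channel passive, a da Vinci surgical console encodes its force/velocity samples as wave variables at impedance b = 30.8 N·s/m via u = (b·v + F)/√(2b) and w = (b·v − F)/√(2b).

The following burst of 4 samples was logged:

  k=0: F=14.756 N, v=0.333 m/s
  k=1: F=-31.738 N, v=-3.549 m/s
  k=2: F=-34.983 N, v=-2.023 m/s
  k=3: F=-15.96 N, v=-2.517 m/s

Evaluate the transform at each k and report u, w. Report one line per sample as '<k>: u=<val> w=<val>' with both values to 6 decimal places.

0: u=3.186875 w=-0.573302
1: u=-17.971077 w=-9.883486
2: u=-12.396072 w=-3.481578
3: u=-11.910914 w=-7.843929

k=0: b·v=30.8×0.333=10.256400; √(2b)=7.848567; u=(10.256400+14.756)/7.848567=3.186875, w=(10.256400−14.756)/7.848567=-0.573302
k=1: b·v=30.8×(-3.549)=-109.309200; √(2b)=7.848567; u=(-109.309200+(-31.738))/7.848567=-17.971077, w=(-109.309200−(-31.738))/7.848567=-9.883486
k=2: b·v=30.8×(-2.023)=-62.308400; √(2b)=7.848567; u=(-62.308400+(-34.983))/7.848567=-12.396072, w=(-62.308400−(-34.983))/7.848567=-3.481578
k=3: b·v=30.8×(-2.517)=-77.523600; √(2b)=7.848567; u=(-77.523600+(-15.96))/7.848567=-11.910914, w=(-77.523600−(-15.96))/7.848567=-7.843929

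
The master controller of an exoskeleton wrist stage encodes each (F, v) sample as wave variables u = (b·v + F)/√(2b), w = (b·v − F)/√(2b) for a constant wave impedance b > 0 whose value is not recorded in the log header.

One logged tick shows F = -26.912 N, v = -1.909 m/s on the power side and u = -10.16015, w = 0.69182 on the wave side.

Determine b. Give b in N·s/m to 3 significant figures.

b = 12.3 N·s/m

u + w = -9.46833;  u + w = √(2b)·v, so √(2b) = -9.46833/(-1.909) = 4.95984.
b = (√(2b))²/2 = 24.59999/2 = 12.29999.
(Check via u − w = 2F/√(2b): u − w = -10.85197, 2F/√(2b) = -10.85197.)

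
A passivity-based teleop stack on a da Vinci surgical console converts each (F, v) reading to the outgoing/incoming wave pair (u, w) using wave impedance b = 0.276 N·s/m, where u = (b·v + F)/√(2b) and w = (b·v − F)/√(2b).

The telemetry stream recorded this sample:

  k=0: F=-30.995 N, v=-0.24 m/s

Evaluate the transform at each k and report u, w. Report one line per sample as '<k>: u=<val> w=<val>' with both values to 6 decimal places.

k=0: b·v=0.276×(-0.24)=-0.066240; √(2b)=0.742967; u=(-0.066240+(-30.995))/0.742967=-41.807024, w=(-0.066240−(-30.995))/0.742967=41.628712

0: u=-41.807024 w=41.628712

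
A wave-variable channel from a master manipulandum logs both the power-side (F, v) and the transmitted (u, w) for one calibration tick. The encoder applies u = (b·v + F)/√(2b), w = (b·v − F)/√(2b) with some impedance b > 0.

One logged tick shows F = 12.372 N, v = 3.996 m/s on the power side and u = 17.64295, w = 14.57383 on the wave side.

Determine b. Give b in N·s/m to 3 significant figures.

b = 32.5 N·s/m

u + w = 32.2168;  u + w = √(2b)·v, so √(2b) = 32.2168/3.996 = 8.0623.
b = (√(2b))²/2 = 65.0000/2 = 32.5000.
(Check via u − w = 2F/√(2b): u − w = 3.0691, 2F/√(2b) = 3.0691.)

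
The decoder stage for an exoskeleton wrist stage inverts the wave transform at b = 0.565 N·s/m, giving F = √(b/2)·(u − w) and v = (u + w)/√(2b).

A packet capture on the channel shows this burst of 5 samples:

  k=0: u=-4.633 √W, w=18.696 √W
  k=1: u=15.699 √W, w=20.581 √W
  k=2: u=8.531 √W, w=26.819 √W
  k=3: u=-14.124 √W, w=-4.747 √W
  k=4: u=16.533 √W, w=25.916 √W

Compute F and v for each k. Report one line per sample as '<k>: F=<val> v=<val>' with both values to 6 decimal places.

0: F=-12.399534 v=13.229358
1: F=-2.594819 v=34.129353
2: F=-9.720205 v=33.254483
3: F=-4.983944 v=-17.752344
4: F=-4.987133 v=39.932660

k=0: u−w=-23.329000, u+w=14.063000; √(b/2)=0.531507, √(2b)=1.063015; F=0.531507×(-23.329)=-12.399534, v=14.063000/1.063015=13.229358
k=1: u−w=-4.882000, u+w=36.280000; √(b/2)=0.531507, √(2b)=1.063015; F=0.531507×(-4.882)=-2.594819, v=36.280000/1.063015=34.129353
k=2: u−w=-18.288000, u+w=35.350000; √(b/2)=0.531507, √(2b)=1.063015; F=0.531507×(-18.288)=-9.720205, v=35.350000/1.063015=33.254483
k=3: u−w=-9.377000, u+w=-18.871000; √(b/2)=0.531507, √(2b)=1.063015; F=0.531507×(-9.377)=-4.983944, v=-18.871000/1.063015=-17.752344
k=4: u−w=-9.383000, u+w=42.449000; √(b/2)=0.531507, √(2b)=1.063015; F=0.531507×(-9.383)=-4.987133, v=42.449000/1.063015=39.932660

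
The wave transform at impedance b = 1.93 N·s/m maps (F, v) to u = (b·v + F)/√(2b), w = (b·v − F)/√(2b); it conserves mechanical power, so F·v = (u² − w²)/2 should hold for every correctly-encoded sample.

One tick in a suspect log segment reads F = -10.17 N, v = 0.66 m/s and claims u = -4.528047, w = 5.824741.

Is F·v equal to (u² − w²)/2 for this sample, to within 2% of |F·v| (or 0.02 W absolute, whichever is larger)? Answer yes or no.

F·v = (-10.17)×0.66 = -6.712200 W.
(u² − w²)/2 = (20.503210 − 33.927608)/2 = -6.712199 W.
|Δ| = 0.000001;  2% of max(1, |F·v|) = 0.134244.

yes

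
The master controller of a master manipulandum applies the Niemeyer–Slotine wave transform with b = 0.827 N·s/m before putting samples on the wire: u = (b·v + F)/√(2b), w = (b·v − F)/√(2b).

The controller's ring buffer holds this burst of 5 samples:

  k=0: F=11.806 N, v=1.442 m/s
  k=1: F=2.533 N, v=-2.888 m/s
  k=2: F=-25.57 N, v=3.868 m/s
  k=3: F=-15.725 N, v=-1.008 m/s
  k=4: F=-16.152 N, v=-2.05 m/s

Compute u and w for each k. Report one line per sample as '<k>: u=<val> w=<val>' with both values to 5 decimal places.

0: u=10.10710 w=-8.25258
1: u=0.11245 w=-3.82665
2: u=-17.39486 w=22.36941
3: u=-12.87527 w=11.57890
4: u=-13.87733 w=11.24087

k=0: b·v=0.827×1.442=1.19253; √(2b)=1.28608; u=(1.19253+11.806)/1.28608=10.10710, w=(1.19253−11.806)/1.28608=-8.25258
k=1: b·v=0.827×(-2.888)=-2.38838; √(2b)=1.28608; u=(-2.38838+2.533)/1.28608=0.11245, w=(-2.38838−2.533)/1.28608=-3.82665
k=2: b·v=0.827×3.868=3.19884; √(2b)=1.28608; u=(3.19884+(-25.57))/1.28608=-17.39486, w=(3.19884−(-25.57))/1.28608=22.36941
k=3: b·v=0.827×(-1.008)=-0.83362; √(2b)=1.28608; u=(-0.83362+(-15.725))/1.28608=-12.87527, w=(-0.83362−(-15.725))/1.28608=11.57890
k=4: b·v=0.827×(-2.05)=-1.69535; √(2b)=1.28608; u=(-1.69535+(-16.152))/1.28608=-13.87733, w=(-1.69535−(-16.152))/1.28608=11.24087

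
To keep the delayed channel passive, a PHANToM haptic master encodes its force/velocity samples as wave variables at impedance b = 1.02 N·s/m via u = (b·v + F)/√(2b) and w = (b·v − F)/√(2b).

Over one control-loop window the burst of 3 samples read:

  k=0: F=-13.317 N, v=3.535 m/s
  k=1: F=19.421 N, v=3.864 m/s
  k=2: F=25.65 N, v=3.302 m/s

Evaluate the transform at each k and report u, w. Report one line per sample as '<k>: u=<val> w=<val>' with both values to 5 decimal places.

k=0: b·v=1.02×3.535=3.60570; √(2b)=1.42829; u=(3.60570+(-13.317))/1.42829=-6.79927, w=(3.60570−(-13.317))/1.42829=11.84826
k=1: b·v=1.02×3.864=3.94128; √(2b)=1.42829; u=(3.94128+19.421)/1.42829=16.35687, w=(3.94128−19.421)/1.42829=-10.83797
k=2: b·v=1.02×3.302=3.36804; √(2b)=1.42829; u=(3.36804+25.65)/1.42829=20.31669, w=(3.36804−25.65)/1.42829=-15.60049

0: u=-6.79927 w=11.84826
1: u=16.35687 w=-10.83797
2: u=20.31669 w=-15.60049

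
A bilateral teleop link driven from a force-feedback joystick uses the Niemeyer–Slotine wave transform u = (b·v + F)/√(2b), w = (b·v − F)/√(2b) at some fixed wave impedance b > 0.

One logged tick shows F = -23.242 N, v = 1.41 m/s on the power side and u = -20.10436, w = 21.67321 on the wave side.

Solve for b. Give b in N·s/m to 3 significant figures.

u + w = 1.56885;  u + w = √(2b)·v, so √(2b) = 1.56885/1.41 = 1.11266.
b = (√(2b))²/2 = 1.23801/2 = 0.61901.
(Check via u − w = 2F/√(2b): u − w = -41.77757, 2F/√(2b) = -41.77738.)

b = 0.619 N·s/m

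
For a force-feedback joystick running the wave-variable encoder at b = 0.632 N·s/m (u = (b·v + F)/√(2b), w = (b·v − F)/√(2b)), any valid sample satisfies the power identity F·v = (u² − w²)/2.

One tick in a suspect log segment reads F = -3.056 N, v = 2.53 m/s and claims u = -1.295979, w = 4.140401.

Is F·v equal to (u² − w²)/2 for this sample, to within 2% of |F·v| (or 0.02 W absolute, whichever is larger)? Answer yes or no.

yes

F·v = (-3.056)×2.53 = -7.731680 W.
(u² − w²)/2 = (1.679562 − 17.142920)/2 = -7.731679 W.
|Δ| = 0.000001;  2% of max(1, |F·v|) = 0.154634.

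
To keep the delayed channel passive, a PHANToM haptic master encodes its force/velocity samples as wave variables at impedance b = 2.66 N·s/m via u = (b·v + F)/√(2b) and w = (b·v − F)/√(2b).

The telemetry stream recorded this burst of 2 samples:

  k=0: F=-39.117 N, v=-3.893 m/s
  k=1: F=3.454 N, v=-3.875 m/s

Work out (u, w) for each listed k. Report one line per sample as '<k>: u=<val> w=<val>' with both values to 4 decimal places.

k=0: b·v=2.66×(-3.893)=-10.3554; √(2b)=2.3065; u=(-10.3554+(-39.117))/2.3065=-21.4490, w=(-10.3554−(-39.117))/2.3065=12.4697
k=1: b·v=2.66×(-3.875)=-10.3075; √(2b)=2.3065; u=(-10.3075+3.454)/2.3065=-2.9714, w=(-10.3075−3.454)/2.3065=-5.9664

0: u=-21.4490 w=12.4697
1: u=-2.9714 w=-5.9664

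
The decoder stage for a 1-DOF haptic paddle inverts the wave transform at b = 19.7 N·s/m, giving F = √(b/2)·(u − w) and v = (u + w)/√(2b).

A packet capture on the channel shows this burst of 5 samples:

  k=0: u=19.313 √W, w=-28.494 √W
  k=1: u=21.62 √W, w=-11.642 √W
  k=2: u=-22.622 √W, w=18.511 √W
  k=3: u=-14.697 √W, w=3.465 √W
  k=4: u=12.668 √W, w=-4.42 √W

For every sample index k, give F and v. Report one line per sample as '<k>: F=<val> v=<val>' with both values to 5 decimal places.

0: F=150.04088 v=-1.46265
1: F=104.39182 v=1.58963
2: F=-129.09473 v=-0.65494
3: F=-57.00091 v=-1.78941
4: F=53.63019 v=1.31402

k=0: u−w=47.80700, u+w=-9.18100; √(b/2)=3.13847, √(2b)=6.27694; F=3.13847×47.807=150.04088, v=-9.18100/6.27694=-1.46265
k=1: u−w=33.26200, u+w=9.97800; √(b/2)=3.13847, √(2b)=6.27694; F=3.13847×33.262=104.39182, v=9.97800/6.27694=1.58963
k=2: u−w=-41.13300, u+w=-4.11100; √(b/2)=3.13847, √(2b)=6.27694; F=3.13847×(-41.133)=-129.09473, v=-4.11100/6.27694=-0.65494
k=3: u−w=-18.16200, u+w=-11.23200; √(b/2)=3.13847, √(2b)=6.27694; F=3.13847×(-18.162)=-57.00091, v=-11.23200/6.27694=-1.78941
k=4: u−w=17.08800, u+w=8.24800; √(b/2)=3.13847, √(2b)=6.27694; F=3.13847×17.088=53.63019, v=8.24800/6.27694=1.31402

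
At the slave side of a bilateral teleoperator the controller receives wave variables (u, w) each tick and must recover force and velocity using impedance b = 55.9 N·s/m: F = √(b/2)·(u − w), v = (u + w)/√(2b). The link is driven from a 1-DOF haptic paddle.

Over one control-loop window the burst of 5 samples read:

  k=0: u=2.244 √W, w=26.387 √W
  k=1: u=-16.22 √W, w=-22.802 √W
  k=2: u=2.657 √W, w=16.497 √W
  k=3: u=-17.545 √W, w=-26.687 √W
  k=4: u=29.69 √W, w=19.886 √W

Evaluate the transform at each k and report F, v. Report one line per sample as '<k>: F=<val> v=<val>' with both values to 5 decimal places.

0: F=-127.63863 v=2.70779
1: F=34.79756 v=-3.69053
2: F=-73.16898 v=1.81150
3: F=48.33171 v=-4.18327
4: F=51.83155 v=4.68868

k=0: u−w=-24.14300, u+w=28.63100; √(b/2)=5.28678, √(2b)=10.57355; F=5.28678×(-24.143)=-127.63863, v=28.63100/10.57355=2.70779
k=1: u−w=6.58200, u+w=-39.02200; √(b/2)=5.28678, √(2b)=10.57355; F=5.28678×6.582=34.79756, v=-39.02200/10.57355=-3.69053
k=2: u−w=-13.84000, u+w=19.15400; √(b/2)=5.28678, √(2b)=10.57355; F=5.28678×(-13.84)=-73.16898, v=19.15400/10.57355=1.81150
k=3: u−w=9.14200, u+w=-44.23200; √(b/2)=5.28678, √(2b)=10.57355; F=5.28678×9.142=48.33171, v=-44.23200/10.57355=-4.18327
k=4: u−w=9.80400, u+w=49.57600; √(b/2)=5.28678, √(2b)=10.57355; F=5.28678×9.804=51.83155, v=49.57600/10.57355=4.68868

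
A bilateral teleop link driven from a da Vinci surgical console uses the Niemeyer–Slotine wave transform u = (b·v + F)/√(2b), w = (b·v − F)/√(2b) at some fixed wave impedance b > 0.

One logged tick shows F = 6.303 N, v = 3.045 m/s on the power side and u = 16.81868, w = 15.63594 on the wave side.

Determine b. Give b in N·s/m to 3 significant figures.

b = 56.8 N·s/m

u + w = 32.4546;  u + w = √(2b)·v, so √(2b) = 32.4546/3.045 = 10.6583.
b = (√(2b))²/2 = 113.6000/2 = 56.8000.
(Check via u − w = 2F/√(2b): u − w = 1.1827, 2F/√(2b) = 1.1827.)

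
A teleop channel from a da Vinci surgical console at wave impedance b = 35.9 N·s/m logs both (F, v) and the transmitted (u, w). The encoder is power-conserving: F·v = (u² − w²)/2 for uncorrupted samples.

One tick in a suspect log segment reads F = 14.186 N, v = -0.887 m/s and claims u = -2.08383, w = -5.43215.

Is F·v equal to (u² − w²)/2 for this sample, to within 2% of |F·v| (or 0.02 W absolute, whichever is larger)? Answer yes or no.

F·v = 14.186×(-0.887) = -12.5830 W.
(u² − w²)/2 = (4.3423 − 29.5083)/2 = -12.5830 W.
|Δ| = 0.0000;  2% of max(1, |F·v|) = 0.2517.

yes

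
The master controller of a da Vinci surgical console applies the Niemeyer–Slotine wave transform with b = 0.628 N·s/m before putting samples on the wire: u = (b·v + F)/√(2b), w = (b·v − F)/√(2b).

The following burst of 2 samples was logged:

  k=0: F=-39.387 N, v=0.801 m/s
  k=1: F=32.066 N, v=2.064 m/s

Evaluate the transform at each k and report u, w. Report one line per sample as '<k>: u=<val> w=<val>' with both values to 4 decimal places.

k=0: b·v=0.628×0.801=0.5030; √(2b)=1.1207; u=(0.5030+(-39.387))/1.1207=-34.6957, w=(0.5030−(-39.387))/1.1207=35.5934
k=1: b·v=0.628×2.064=1.2962; √(2b)=1.1207; u=(1.2962+32.066)/1.1207=29.7687, w=(1.2962−32.066)/1.1207=-27.4555

0: u=-34.6957 w=35.5934
1: u=29.7687 w=-27.4555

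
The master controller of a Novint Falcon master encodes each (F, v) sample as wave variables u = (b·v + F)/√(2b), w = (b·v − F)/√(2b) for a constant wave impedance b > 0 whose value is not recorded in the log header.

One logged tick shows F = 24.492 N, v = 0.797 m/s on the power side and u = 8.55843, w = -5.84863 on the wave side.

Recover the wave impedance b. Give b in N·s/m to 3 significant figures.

b = 5.78 N·s/m

u + w = 2.70980;  u + w = √(2b)·v, so √(2b) = 2.70980/0.797 = 3.40000.
b = (√(2b))²/2 = 11.56000/2 = 5.78000.
(Check via u − w = 2F/√(2b): u − w = 14.40706, 2F/√(2b) = 14.40706.)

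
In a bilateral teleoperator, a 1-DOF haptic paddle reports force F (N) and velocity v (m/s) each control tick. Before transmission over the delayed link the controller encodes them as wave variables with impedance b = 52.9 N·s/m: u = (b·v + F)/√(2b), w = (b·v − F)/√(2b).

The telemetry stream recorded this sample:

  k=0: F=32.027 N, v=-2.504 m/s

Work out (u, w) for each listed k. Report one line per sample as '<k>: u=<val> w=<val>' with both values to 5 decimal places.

0: u=-9.76429 w=-15.99164

k=0: b·v=52.9×(-2.504)=-132.46160; √(2b)=10.28591; u=(-132.46160+32.027)/10.28591=-9.76429, w=(-132.46160−32.027)/10.28591=-15.99164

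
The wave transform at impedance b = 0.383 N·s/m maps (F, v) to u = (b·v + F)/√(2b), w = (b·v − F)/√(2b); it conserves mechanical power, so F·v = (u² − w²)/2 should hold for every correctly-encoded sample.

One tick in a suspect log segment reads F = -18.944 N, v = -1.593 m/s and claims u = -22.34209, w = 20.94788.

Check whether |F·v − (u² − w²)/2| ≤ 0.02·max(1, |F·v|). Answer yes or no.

yes

F·v = (-18.944)×(-1.593) = 30.17779 W.
(u² − w²)/2 = (499.16899 − 438.81368)/2 = 30.17765 W.
|Δ| = 0.00014;  2% of max(1, |F·v|) = 0.60356.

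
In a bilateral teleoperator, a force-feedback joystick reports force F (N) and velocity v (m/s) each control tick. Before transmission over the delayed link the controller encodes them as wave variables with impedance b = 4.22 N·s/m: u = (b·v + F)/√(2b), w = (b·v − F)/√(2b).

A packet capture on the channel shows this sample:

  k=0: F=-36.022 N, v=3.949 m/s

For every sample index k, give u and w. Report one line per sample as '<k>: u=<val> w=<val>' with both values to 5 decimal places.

0: u=-6.66303 w=18.13554

k=0: b·v=4.22×3.949=16.66478; √(2b)=2.90517; u=(16.66478+(-36.022))/2.90517=-6.66303, w=(16.66478−(-36.022))/2.90517=18.13554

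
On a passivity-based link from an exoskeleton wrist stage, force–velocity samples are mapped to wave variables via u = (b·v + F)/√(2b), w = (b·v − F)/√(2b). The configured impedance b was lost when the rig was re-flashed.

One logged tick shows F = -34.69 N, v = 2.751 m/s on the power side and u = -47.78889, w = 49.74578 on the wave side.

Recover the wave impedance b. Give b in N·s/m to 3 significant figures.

u + w = 1.95689;  u + w = √(2b)·v, so √(2b) = 1.95689/2.751 = 0.71134.
b = (√(2b))²/2 = 0.50600/2 = 0.25300.
(Check via u − w = 2F/√(2b): u − w = -97.53467, 2F/√(2b) = -97.53455.)

b = 0.253 N·s/m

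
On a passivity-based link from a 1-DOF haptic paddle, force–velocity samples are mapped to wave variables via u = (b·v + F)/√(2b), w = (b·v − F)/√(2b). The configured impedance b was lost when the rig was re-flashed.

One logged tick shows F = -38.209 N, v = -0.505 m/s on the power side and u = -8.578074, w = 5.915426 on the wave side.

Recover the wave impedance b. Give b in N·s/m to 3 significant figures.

u + w = -2.662648;  u + w = √(2b)·v, so √(2b) = -2.662648/(-0.505) = 5.272570.
b = (√(2b))²/2 = 27.799998/2 = 13.899999.
(Check via u − w = 2F/√(2b): u − w = -14.493500, 2F/√(2b) = -14.493500.)

b = 13.9 N·s/m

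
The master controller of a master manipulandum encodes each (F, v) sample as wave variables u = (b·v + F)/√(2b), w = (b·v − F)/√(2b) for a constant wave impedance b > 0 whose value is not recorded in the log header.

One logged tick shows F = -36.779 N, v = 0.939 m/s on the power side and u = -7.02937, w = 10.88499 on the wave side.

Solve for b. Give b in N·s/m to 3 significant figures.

u + w = 3.8556;  u + w = √(2b)·v, so √(2b) = 3.8556/0.939 = 4.1061.
b = (√(2b))²/2 = 16.8600/2 = 8.4300.
(Check via u − w = 2F/√(2b): u − w = -17.9144, 2F/√(2b) = -17.9144.)

b = 8.43 N·s/m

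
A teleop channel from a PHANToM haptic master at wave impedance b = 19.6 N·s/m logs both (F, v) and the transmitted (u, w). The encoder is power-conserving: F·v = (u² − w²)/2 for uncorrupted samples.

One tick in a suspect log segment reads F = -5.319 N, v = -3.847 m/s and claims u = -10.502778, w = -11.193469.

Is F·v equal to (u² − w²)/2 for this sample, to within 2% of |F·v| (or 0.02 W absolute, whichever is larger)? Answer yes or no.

F·v = (-5.319)×(-3.847) = 20.462193 W.
(u² − w²)/2 = (110.308346 − 125.293748)/2 = -7.492701 W.
|Δ| = 27.954894;  2% of max(1, |F·v|) = 0.409244.

no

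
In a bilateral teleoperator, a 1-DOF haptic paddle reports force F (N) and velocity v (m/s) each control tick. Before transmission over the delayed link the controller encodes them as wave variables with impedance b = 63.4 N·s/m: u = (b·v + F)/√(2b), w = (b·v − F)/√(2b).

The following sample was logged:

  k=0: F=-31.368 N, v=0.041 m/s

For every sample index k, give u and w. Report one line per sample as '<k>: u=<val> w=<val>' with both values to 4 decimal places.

0: u=-2.5548 w=3.0165

k=0: b·v=63.4×0.041=2.5994; √(2b)=11.2606; u=(2.5994+(-31.368))/11.2606=-2.5548, w=(2.5994−(-31.368))/11.2606=3.0165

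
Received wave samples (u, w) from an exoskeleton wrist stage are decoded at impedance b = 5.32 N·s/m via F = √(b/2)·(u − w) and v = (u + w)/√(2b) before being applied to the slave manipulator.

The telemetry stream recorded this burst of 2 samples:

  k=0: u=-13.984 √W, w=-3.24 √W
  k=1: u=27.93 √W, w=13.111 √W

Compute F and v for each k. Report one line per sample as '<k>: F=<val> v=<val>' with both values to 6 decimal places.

k=0: u−w=-10.744000, u+w=-17.224000; √(b/2)=1.630951, √(2b)=3.261901; F=1.630951×(-10.744)=-17.522934, v=-17.224000/3.261901=-5.280356
k=1: u−w=14.819000, u+w=41.041000; √(b/2)=1.630951, √(2b)=3.261901; F=1.630951×14.819=24.169058, v=41.041000/3.261901=12.581926

0: F=-17.522934 v=-5.280356
1: F=24.169058 v=12.581926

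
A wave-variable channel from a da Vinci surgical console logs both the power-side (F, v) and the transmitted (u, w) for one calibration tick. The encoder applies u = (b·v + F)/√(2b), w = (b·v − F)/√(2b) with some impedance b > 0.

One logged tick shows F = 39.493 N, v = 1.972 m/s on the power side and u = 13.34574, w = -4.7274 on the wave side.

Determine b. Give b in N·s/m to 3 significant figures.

u + w = 8.6183;  u + w = √(2b)·v, so √(2b) = 8.6183/1.972 = 4.3704.
b = (√(2b))²/2 = 19.1000/2 = 9.5500.
(Check via u − w = 2F/√(2b): u − w = 18.0731, 2F/√(2b) = 18.0731.)

b = 9.55 N·s/m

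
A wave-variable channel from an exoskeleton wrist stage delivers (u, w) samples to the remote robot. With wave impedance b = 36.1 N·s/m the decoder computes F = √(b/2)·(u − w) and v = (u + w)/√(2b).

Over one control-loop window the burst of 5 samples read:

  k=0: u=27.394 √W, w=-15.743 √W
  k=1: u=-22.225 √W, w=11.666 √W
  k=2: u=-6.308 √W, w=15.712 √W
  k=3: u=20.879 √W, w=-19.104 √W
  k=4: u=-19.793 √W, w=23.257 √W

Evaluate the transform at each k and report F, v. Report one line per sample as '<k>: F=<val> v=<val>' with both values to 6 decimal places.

k=0: u−w=43.137000, u+w=11.651000; √(b/2)=4.248529, √(2b)=8.497058; F=4.248529×43.137=183.268802, v=11.651000/8.497058=1.371180
k=1: u−w=-33.891000, u+w=-10.559000; √(b/2)=4.248529, √(2b)=8.497058; F=4.248529×(-33.891)=-143.986902, v=-10.559000/8.497058=-1.242665
k=2: u−w=-22.020000, u+w=9.404000; √(b/2)=4.248529, √(2b)=8.497058; F=4.248529×(-22.02)=-93.552612, v=9.404000/8.497058=1.106736
k=3: u−w=39.983000, u+w=1.775000; √(b/2)=4.248529, √(2b)=8.497058; F=4.248529×39.983=169.868941, v=1.775000/8.497058=0.208896
k=4: u−w=-43.050000, u+w=3.464000; √(b/2)=4.248529, √(2b)=8.497058; F=4.248529×(-43.05)=-182.899180, v=3.464000/8.497058=0.407670

0: F=183.268802 v=1.371180
1: F=-143.986902 v=-1.242665
2: F=-93.552612 v=1.106736
3: F=169.868941 v=0.208896
4: F=-182.899180 v=0.407670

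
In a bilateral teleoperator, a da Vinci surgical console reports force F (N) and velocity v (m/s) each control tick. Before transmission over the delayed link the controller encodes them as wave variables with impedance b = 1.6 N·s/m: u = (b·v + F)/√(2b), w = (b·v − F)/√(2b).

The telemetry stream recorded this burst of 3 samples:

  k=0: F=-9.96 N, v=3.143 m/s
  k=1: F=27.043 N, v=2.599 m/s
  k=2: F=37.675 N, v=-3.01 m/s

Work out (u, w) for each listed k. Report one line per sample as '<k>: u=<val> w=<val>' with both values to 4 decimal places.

0: u=-2.7566 w=8.3790
1: u=17.4421 w=-12.7929
2: u=18.3687 w=-23.7532

k=0: b·v=1.6×3.143=5.0288; √(2b)=1.7889; u=(5.0288+(-9.96))/1.7889=-2.7566, w=(5.0288−(-9.96))/1.7889=8.3790
k=1: b·v=1.6×2.599=4.1584; √(2b)=1.7889; u=(4.1584+27.043)/1.7889=17.4421, w=(4.1584−27.043)/1.7889=-12.7929
k=2: b·v=1.6×(-3.01)=-4.8160; √(2b)=1.7889; u=(-4.8160+37.675)/1.7889=18.3687, w=(-4.8160−37.675)/1.7889=-23.7532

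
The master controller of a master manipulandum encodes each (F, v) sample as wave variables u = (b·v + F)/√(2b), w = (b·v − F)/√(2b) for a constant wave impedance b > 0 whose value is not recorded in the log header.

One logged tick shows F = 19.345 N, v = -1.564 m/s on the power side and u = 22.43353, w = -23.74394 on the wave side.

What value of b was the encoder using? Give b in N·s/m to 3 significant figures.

b = 0.351 N·s/m

u + w = -1.31041;  u + w = √(2b)·v, so √(2b) = -1.31041/(-1.564) = 0.83786.
b = (√(2b))²/2 = 0.70201/2 = 0.35100.
(Check via u − w = 2F/√(2b): u − w = 46.17747, 2F/√(2b) = 46.17727.)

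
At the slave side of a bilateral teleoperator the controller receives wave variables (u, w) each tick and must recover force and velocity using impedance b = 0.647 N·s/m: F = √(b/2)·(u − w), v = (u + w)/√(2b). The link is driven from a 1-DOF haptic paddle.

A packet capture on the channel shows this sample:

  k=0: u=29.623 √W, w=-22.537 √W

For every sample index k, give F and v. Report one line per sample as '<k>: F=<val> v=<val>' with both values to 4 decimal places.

0: F=29.6671 v=6.2292

k=0: u−w=52.1600, u+w=7.0860; √(b/2)=0.5688, √(2b)=1.1375; F=0.5688×52.16=29.6671, v=7.0860/1.1375=6.2292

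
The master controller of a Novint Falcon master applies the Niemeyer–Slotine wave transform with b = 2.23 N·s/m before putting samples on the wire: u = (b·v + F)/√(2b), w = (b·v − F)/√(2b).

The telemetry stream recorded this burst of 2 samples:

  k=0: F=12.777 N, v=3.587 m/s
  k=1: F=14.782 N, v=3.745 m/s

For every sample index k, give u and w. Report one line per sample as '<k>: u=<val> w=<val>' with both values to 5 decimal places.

0: u=9.83773 w=-2.26244
1: u=10.95396 w=-3.04500

k=0: b·v=2.23×3.587=7.99901; √(2b)=2.11187; u=(7.99901+12.777)/2.11187=9.83773, w=(7.99901−12.777)/2.11187=-2.26244
k=1: b·v=2.23×3.745=8.35135; √(2b)=2.11187; u=(8.35135+14.782)/2.11187=10.95396, w=(8.35135−14.782)/2.11187=-3.04500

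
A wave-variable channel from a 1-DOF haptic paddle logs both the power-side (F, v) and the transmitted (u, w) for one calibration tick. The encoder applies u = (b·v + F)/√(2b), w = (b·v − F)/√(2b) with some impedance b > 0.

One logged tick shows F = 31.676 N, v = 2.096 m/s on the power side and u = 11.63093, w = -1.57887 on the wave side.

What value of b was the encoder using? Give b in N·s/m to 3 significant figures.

u + w = 10.0521;  u + w = √(2b)·v, so √(2b) = 10.0521/2.096 = 4.7958.
b = (√(2b))²/2 = 23.0000/2 = 11.5000.
(Check via u − w = 2F/√(2b): u − w = 13.2098, 2F/√(2b) = 13.2098.)

b = 11.5 N·s/m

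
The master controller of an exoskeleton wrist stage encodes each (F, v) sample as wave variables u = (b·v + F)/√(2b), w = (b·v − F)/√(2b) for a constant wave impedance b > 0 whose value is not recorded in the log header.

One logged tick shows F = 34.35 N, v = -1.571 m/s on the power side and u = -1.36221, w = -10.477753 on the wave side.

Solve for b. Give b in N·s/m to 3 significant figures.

b = 28.4 N·s/m

u + w = -11.839963;  u + w = √(2b)·v, so √(2b) = -11.839963/(-1.571) = 7.536577.
b = (√(2b))²/2 = 56.799998/2 = 28.399999.
(Check via u − w = 2F/√(2b): u − w = 9.115543, 2F/√(2b) = 9.115544.)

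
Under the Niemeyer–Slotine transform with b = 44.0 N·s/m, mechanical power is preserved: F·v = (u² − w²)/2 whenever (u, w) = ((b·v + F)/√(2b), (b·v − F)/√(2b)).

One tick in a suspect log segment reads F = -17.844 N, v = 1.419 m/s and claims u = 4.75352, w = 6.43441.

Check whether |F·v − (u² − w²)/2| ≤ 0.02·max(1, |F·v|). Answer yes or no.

F·v = (-17.844)×1.419 = -25.32064 W.
(u² − w²)/2 = (22.59595 − 41.40163)/2 = -9.40284 W.
|Δ| = 15.91780;  2% of max(1, |F·v|) = 0.50641.

no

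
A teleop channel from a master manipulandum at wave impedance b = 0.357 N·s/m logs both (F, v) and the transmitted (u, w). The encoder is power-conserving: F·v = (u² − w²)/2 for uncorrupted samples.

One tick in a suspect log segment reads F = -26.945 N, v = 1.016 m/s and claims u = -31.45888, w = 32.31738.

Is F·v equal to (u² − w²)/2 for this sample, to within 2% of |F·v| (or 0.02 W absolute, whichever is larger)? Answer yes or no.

F·v = (-26.945)×1.016 = -27.37612 W.
(u² − w²)/2 = (989.66113 − 1044.41305)/2 = -27.37596 W.
|Δ| = 0.00016;  2% of max(1, |F·v|) = 0.54752.

yes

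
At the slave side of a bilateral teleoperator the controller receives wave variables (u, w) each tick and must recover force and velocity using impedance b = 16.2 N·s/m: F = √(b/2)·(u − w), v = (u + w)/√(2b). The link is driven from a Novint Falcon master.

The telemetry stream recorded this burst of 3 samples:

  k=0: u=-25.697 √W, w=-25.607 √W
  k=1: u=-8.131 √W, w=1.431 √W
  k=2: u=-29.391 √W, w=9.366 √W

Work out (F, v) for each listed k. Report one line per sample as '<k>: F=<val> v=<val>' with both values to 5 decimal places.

0: F=-0.25614 v=-9.01319
1: F=-27.21393 v=-1.17707
2: F=-110.30436 v=-3.51803

k=0: u−w=-0.09000, u+w=-51.30400; √(b/2)=2.84605, √(2b)=5.69210; F=2.84605×(-0.09)=-0.25614, v=-51.30400/5.69210=-9.01319
k=1: u−w=-9.56200, u+w=-6.70000; √(b/2)=2.84605, √(2b)=5.69210; F=2.84605×(-9.562)=-27.21393, v=-6.70000/5.69210=-1.17707
k=2: u−w=-38.75700, u+w=-20.02500; √(b/2)=2.84605, √(2b)=5.69210; F=2.84605×(-38.757)=-110.30436, v=-20.02500/5.69210=-3.51803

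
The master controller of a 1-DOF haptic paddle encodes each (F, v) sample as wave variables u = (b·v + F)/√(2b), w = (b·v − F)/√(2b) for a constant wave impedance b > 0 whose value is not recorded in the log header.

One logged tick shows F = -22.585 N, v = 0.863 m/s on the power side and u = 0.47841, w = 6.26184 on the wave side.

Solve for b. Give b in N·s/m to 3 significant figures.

b = 30.5 N·s/m

u + w = 6.74025;  u + w = √(2b)·v, so √(2b) = 6.74025/0.863 = 7.81025.
b = (√(2b))²/2 = 61.00008/2 = 30.50004.
(Check via u − w = 2F/√(2b): u − w = -5.78343, 2F/√(2b) = -5.78342.)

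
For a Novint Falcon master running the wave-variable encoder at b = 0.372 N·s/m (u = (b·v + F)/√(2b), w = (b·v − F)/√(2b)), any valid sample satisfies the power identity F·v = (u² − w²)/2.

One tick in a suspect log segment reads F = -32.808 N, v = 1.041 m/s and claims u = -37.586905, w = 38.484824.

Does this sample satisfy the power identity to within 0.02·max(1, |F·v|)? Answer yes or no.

yes

F·v = (-32.808)×1.041 = -34.153128 W.
(u² − w²)/2 = (1412.775427 − 1481.081678)/2 = -34.153125 W.
|Δ| = 0.000003;  2% of max(1, |F·v|) = 0.683063.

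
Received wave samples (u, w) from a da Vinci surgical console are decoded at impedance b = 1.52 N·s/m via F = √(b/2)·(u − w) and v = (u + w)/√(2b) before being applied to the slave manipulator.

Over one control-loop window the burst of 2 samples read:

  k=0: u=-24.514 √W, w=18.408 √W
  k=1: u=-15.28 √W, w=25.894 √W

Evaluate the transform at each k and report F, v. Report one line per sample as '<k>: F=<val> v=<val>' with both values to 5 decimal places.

0: F=-37.41853 v=-3.50203
1: F=-35.89466 v=6.08755

k=0: u−w=-42.92200, u+w=-6.10600; √(b/2)=0.87178, √(2b)=1.74356; F=0.87178×(-42.922)=-37.41853, v=-6.10600/1.74356=-3.50203
k=1: u−w=-41.17400, u+w=10.61400; √(b/2)=0.87178, √(2b)=1.74356; F=0.87178×(-41.174)=-35.89466, v=10.61400/1.74356=6.08755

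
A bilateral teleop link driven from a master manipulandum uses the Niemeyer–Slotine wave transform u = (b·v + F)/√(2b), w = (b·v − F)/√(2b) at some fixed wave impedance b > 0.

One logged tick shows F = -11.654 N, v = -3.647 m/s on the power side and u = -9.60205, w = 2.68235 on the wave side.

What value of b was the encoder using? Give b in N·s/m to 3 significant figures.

b = 1.8 N·s/m

u + w = -6.91970;  u + w = √(2b)·v, so √(2b) = -6.91970/(-3.647) = 1.89737.
b = (√(2b))²/2 = 3.60000/2 = 1.80000.
(Check via u − w = 2F/√(2b): u − w = -12.28440, 2F/√(2b) = -12.28439.)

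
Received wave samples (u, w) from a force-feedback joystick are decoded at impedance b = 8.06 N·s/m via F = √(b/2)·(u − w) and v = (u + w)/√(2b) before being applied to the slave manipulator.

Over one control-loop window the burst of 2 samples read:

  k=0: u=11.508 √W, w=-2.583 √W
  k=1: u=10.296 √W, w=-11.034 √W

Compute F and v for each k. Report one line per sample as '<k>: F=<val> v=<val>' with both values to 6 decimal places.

0: F=28.287485 v=2.222930
1: F=42.819676 v=-0.183812

k=0: u−w=14.091000, u+w=8.925000; √(b/2)=2.007486, √(2b)=4.014972; F=2.007486×14.091=28.287485, v=8.925000/4.014972=2.222930
k=1: u−w=21.330000, u+w=-0.738000; √(b/2)=2.007486, √(2b)=4.014972; F=2.007486×21.33=42.819676, v=-0.738000/4.014972=-0.183812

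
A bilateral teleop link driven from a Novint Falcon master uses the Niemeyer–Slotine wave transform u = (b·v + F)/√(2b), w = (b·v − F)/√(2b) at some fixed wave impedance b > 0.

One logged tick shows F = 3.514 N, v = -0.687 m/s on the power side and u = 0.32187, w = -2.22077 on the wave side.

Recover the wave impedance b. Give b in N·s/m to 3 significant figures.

u + w = -1.89890;  u + w = √(2b)·v, so √(2b) = -1.89890/(-0.687) = 2.76405.
b = (√(2b))²/2 = 7.63995/2 = 3.81998.
(Check via u − w = 2F/√(2b): u − w = 2.54264, 2F/√(2b) = 2.54265.)

b = 3.82 N·s/m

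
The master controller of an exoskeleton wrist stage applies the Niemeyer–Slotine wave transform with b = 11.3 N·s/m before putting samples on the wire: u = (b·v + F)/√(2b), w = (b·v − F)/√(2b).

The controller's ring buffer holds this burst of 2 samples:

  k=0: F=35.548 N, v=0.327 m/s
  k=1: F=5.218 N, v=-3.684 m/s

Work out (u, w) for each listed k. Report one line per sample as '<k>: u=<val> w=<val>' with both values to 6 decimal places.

0: u=8.254848 w=-6.700308
1: u=-7.659153 w=-9.854383

k=0: b·v=11.3×0.327=3.695100; √(2b)=4.753946; u=(3.695100+35.548)/4.753946=8.254848, w=(3.695100−35.548)/4.753946=-6.700308
k=1: b·v=11.3×(-3.684)=-41.629200; √(2b)=4.753946; u=(-41.629200+5.218)/4.753946=-7.659153, w=(-41.629200−5.218)/4.753946=-9.854383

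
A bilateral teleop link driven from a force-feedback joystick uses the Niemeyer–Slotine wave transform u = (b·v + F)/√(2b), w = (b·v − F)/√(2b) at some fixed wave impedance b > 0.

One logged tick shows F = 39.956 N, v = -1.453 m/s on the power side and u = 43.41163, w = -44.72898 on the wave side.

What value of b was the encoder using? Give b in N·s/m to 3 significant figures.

b = 0.411 N·s/m

u + w = -1.3173;  u + w = √(2b)·v, so √(2b) = -1.3173/(-1.453) = 0.9066.
b = (√(2b))²/2 = 0.8220/2 = 0.4110.
(Check via u − w = 2F/√(2b): u − w = 88.1406, 2F/√(2b) = 88.1407.)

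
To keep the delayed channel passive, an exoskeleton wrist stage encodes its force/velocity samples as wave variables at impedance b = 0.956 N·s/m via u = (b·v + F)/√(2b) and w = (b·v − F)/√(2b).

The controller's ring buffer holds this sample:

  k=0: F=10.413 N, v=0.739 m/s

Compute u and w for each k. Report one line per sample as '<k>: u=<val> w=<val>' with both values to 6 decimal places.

k=0: b·v=0.956×0.739=0.706484; √(2b)=1.382751; u=(0.706484+10.413)/1.382751=8.041567, w=(0.706484−10.413)/1.382751=-7.019714

0: u=8.041567 w=-7.019714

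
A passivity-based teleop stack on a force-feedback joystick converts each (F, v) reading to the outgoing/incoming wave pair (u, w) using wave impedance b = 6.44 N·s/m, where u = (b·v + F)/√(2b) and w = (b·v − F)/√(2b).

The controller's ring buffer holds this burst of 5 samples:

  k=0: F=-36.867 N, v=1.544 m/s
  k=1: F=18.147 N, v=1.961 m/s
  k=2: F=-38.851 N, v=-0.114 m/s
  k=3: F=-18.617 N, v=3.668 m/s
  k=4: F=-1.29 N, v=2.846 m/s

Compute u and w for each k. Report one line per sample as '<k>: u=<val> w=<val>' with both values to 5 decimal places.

0: u=-7.50198 w=13.04320
1: u=8.57535 w=-1.53758
2: u=-11.02997 w=10.62084
3: u=1.39457 w=11.76941
4: u=4.74752 w=5.46641

k=0: b·v=6.44×1.544=9.94336; √(2b)=3.58887; u=(9.94336+(-36.867))/3.58887=-7.50198, w=(9.94336−(-36.867))/3.58887=13.04320
k=1: b·v=6.44×1.961=12.62884; √(2b)=3.58887; u=(12.62884+18.147)/3.58887=8.57535, w=(12.62884−18.147)/3.58887=-1.53758
k=2: b·v=6.44×(-0.114)=-0.73416; √(2b)=3.58887; u=(-0.73416+(-38.851))/3.58887=-11.02997, w=(-0.73416−(-38.851))/3.58887=10.62084
k=3: b·v=6.44×3.668=23.62192; √(2b)=3.58887; u=(23.62192+(-18.617))/3.58887=1.39457, w=(23.62192−(-18.617))/3.58887=11.76941
k=4: b·v=6.44×2.846=18.32824; √(2b)=3.58887; u=(18.32824+(-1.29))/3.58887=4.74752, w=(18.32824−(-1.29))/3.58887=5.46641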